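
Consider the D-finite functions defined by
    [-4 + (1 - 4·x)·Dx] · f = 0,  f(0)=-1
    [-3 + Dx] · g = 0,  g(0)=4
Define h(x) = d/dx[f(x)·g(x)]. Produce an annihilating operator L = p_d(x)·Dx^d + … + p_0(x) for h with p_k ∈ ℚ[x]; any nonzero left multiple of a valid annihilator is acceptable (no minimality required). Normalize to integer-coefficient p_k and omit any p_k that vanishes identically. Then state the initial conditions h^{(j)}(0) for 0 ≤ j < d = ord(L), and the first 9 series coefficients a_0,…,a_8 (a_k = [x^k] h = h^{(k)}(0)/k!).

f: a_k = -1, -4, -16, -64, -256, -1024, -4096, -16384, -65536, …
g: a_k = 4, 12, 18, 18, 27/2, 81/10, 81/20, 243/140, 729/1120, …
f·g: L₀ = L_f ⊗_s L_g, ord ≤ 1·1.
h=h₀': d/dx-closure on L₀ ⇒ L.
L = (65 - 168·x + 144·x^2) + (-7 + 40·x - 48·x^2)·Dx  (order 1).
h: a_k = -28, -260, -1614, -8662, -86701/2, -2081067/10, -3884707/4, -88793407/20, -22375940751/1120, …
ICs: h(0) = -28.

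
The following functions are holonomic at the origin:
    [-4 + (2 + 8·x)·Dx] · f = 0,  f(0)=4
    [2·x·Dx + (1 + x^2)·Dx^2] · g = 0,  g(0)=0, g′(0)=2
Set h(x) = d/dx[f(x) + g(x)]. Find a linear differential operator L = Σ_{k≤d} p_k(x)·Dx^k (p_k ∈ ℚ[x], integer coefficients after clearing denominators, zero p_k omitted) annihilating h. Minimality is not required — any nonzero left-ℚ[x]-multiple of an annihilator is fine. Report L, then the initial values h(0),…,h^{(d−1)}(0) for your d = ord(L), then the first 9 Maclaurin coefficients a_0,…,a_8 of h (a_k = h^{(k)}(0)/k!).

L = (-2 - 20·x + 6·x^2 + 12·x^3) + (-7 - 8·x - 25·x^2 + 24·x^3 + 42·x^4)·Dx + (-1 - 3·x + 6·x^2 + 9·x^3 + 7·x^4 + 12·x^5)·Dx^2  (order 2).
h: a_k = 10, -16, 46, -160, 562, -2016, 7390, -27456, 102962, …
ICs: h(0) = 10, h′(0) = -16.

f: a_k = 4, 8, -8, 16, -40, 112, -336, 1056, -3432, …
g: a_k = 0, 2, 0, -2/3, 0, 2/5, 0, -2/7, 0, …
Weyl lclm of L_f,L_g ⇒ L₀ (ord ≤ 3).
Differentiate: ansatz ord ≤ ord L₀ ⇒ L.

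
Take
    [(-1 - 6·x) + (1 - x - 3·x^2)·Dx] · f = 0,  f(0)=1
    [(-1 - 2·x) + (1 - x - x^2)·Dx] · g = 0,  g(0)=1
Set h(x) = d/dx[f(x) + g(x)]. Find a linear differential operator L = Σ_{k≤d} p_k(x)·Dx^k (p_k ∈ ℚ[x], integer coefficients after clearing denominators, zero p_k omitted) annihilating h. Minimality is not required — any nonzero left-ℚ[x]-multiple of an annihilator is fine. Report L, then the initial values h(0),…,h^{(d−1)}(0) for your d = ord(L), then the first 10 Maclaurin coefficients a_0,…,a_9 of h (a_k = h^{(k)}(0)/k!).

L = (-6 - 168·x - 180·x^2 - 600·x^3 - 930·x^4 - 792·x^5 + 324·x^6) + (6 + 42·x + 48·x^2 + 72·x^3 - 138·x^4 - 894·x^5 - 360·x^6 + 216·x^7)·Dx + (-1 + 2·x - 9·x^2 + 82·x^4 - 6·x^5 - 143·x^6 - 24·x^7 + 27·x^8)·Dx^2  (order 2).
h: a_k = 2, 12, 30, 96, 240, 660, 1666, 4336, 10926, 27720, …
ICs: h(0) = 2, h′(0) = 12.

f: a_k = 1, 1, 4, 7, 19, 40, 97, 217, 508, 1159, …
g: a_k = 1, 1, 2, 3, 5, 8, 13, 21, 34, 55, …
Weyl lclm of L_f,L_g ⇒ L₀ (ord ≤ 2).
h₀' ⇒ L via d/dx closure of L₀.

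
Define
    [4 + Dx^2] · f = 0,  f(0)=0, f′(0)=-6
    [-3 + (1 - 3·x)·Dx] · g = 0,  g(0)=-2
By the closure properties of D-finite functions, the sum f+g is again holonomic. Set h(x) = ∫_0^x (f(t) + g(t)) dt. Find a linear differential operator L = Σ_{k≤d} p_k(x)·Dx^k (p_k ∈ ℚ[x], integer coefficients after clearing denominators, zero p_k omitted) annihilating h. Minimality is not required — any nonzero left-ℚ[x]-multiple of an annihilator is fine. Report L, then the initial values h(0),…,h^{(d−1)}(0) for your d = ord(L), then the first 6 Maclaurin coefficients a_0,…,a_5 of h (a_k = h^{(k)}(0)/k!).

L = (-348 + 144·x - 216·x^2)·Dx + (44 - 180·x + 216·x^2 - 216·x^3)·Dx^2 + (-87 + 36·x - 54·x^2)·Dx^3 + (11 - 45·x + 54·x^2 - 54·x^3)·Dx^4  (order 4).
h: a_k = 0, -2, -6, -6, -25/2, -162/5, …
ICs: h(0) = 0, h′(0) = -2, h′′(0) = -12, h′′′(0) = -36.

f: a_k = 0, -6, 0, 4, 0, -4/5, …
g: a_k = -2, -6, -18, -54, -162, -486, …
L₀ := lclm(L_f,L_g); ord L₀ ≤ 2+1.
h=∫h₀ ⇒ L = L₀·Dx.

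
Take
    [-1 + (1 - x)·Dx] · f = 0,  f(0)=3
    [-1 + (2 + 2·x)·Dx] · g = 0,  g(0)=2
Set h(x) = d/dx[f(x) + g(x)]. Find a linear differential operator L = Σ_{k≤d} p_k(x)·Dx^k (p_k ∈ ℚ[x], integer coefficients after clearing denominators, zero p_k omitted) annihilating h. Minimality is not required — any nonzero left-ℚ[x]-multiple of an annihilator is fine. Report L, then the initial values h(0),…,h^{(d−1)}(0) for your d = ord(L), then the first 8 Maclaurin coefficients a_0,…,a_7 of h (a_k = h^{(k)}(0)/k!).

f: a_k = 3, 3, 3, 3, 3, 3, 3, 3, …
g: a_k = 2, 1, -1/4, 1/8, -5/64, 7/128, -21/512, 33/1024, …
L₀ := lclm(L_f,L_g); ord L₀ ≤ 1+1.
h₀' ⇒ L via d/dx closure of L₀.
L = (-18 - 6·x) + (-21 - 54·x - 21·x^2)·Dx + (10 + 6·x - 10·x^2 - 6·x^3)·Dx^2  (order 2).
h: a_k = 4, 11/2, 75/8, 187/16, 1955/128, 4545/256, 21735/1024, 48723/2048, …
ICs: h(0) = 4, h′(0) = 11/2.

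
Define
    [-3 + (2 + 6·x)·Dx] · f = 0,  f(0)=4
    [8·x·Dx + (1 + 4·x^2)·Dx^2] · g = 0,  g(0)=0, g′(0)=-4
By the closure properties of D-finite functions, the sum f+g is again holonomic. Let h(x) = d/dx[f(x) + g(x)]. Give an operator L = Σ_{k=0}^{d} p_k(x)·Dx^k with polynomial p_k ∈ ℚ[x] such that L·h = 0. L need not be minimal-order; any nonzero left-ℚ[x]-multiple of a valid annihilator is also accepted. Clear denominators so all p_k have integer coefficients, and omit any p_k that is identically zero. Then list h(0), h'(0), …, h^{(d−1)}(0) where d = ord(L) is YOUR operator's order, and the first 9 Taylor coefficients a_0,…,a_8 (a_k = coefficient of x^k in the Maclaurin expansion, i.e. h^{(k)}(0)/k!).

f: a_k = 4, 6, -9/2, 27/4, -405/32, 1701/64, -15309/256, 72171/512, -2814669/8192, …
g: a_k = 0, -4, 0, 16/3, 0, -64/5, 0, 256/7, 0, …
Sum ⇒ L₀ = lclm(L_f,L_g) in ℚ(x)⟨Dx⟩.
Derive L from L₀ (diff closure).
L = (-48 - 360·x + 576·x^2 + 864·x^3) + (-59 - 192·x - 120·x^2 + 2304·x^3 + 3024·x^4)·Dx + (-6 + 14·x + 144·x^2 + 272·x^3 + 672·x^4 + 864·x^5)·Dx^2  (order 2).
h: a_k = 2, -9, 145/4, -405/8, 4409/64, -45927/128, 636269/512, -2814669/1024, 109882889/16384, …
ICs: h(0) = 2, h′(0) = -9.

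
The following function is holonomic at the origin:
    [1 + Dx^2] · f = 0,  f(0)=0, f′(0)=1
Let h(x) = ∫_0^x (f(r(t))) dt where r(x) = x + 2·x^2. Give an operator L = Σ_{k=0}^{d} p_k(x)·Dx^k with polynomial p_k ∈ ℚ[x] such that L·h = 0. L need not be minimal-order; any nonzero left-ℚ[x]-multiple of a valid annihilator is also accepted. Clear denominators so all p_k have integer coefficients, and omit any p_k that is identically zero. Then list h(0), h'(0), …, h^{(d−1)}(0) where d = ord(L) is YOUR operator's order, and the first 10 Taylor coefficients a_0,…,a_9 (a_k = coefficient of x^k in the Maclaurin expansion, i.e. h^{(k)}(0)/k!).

f: a_k = 0, 1, 0, -1/6, 0, 1/120, 0, -1/5040, 0, 1/362880, …
h₀=f(r): pull back L_f along r ⇒ L₀.
h=∫h₀ ⇒ L = L₀·Dx.
L = (1 + 12·x + 48·x^2 + 64·x^3)·Dx - 4·Dx^2 + (1 + 4·x)·Dx^3  (order 3).
h: a_k = 0, 0, 1/2, 2/3, -1/24, -1/5, -239/720, -5/28, 1679/40320, 239/3240, …
ICs: h(0) = 0, h′(0) = 0, h′′(0) = 1.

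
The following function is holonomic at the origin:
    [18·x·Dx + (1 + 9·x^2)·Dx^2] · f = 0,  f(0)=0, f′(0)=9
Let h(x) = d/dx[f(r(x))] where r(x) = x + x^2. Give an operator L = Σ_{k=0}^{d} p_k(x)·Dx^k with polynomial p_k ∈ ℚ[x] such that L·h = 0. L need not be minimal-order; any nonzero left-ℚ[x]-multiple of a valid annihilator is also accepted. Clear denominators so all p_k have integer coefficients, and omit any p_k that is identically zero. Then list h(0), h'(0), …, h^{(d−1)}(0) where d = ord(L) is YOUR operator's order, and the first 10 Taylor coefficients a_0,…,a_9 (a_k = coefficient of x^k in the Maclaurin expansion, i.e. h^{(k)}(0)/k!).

f: a_k = 0, 9, 0, -27, 0, 729/5, 0, -6561/7, 0, 6561, …
Change of var in L_f (x↦r) gives L₀.
h₀' ⇒ L via d/dx closure of L₀.
L = (-2 + 18·x + 72·x^2 + 108·x^3 + 54·x^4) + (1 + 2·x + 9·x^2 + 36·x^3 + 45·x^4 + 18·x^5)·Dx  (order 1).
h: a_k = 9, 18, -81, -324, 324, 4212, 3645, -40824, -111537, 263898, …
ICs: h(0) = 9.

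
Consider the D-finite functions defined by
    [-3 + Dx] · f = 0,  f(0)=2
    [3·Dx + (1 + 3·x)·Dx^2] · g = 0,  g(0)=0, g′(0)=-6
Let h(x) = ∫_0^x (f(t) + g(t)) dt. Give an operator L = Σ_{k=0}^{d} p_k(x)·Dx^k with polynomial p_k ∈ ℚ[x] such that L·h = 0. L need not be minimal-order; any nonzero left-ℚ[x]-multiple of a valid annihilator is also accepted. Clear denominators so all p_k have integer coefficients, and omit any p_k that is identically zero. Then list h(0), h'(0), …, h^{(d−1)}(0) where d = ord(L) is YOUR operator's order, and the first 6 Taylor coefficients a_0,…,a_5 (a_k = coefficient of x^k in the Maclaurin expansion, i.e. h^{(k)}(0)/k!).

L = (-27 - 27·x)·Dx^2 + (3 - 18·x - 27·x^2)·Dx^3 + (2 + 9·x + 9·x^2)·Dx^4  (order 4).
h: a_k = 0, 2, 0, 6, -9/4, 189/20, …
ICs: h(0) = 0, h′(0) = 2, h′′(0) = 0, h′′′(0) = 36.

f: a_k = 2, 6, 9, 9, 27/4, 81/20, …
g: a_k = 0, -6, 9, -18, 81/2, -486/5, …
f+g: L₀ = lclm(L_f,L_g), ord ≤ 1+2.
h=∫h₀ ⇒ L = L₀·Dx.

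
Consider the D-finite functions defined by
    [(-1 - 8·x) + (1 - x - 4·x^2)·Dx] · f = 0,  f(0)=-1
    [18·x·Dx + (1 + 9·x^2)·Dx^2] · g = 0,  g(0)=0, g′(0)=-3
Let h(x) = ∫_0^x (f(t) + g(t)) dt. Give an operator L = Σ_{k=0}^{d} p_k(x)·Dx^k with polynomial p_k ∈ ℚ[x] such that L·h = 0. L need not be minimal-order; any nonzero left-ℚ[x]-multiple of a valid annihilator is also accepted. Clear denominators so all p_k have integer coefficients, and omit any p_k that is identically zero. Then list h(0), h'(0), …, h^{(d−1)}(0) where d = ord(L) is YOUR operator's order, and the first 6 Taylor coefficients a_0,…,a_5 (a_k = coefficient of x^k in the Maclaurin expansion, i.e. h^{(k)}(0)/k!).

L = (-90 + 360·x + 6462·x^2 + 14688·x^3 + 63936·x^4 + 31104·x^6)·Dx^2 + (36 + 294·x + 324·x^2 + 3198·x^3 + 13680·x^4 + 46080·x^5 + 3888·x^6 + 31104·x^7)·Dx^3 + (-5 - 16·x - 160·x^2 + 96·x^3 - 555·x^4 + 2304·x^5 + 4896·x^6 + 1296·x^7 + 5184·x^8)·Dx^4  (order 4).
h: a_k = 0, -1, -2, -5/3, 0, -29/5, …
ICs: h(0) = 0, h′(0) = -1, h′′(0) = -4, h′′′(0) = -10.

f: a_k = -1, -1, -5, -9, -29, -65, …
g: a_k = 0, -3, 0, 9, 0, -243/5, …
Sum ⇒ L₀ = lclm(L_f,L_g) in ℚ(x)⟨Dx⟩.
∫: right-multiply L₀ by Dx.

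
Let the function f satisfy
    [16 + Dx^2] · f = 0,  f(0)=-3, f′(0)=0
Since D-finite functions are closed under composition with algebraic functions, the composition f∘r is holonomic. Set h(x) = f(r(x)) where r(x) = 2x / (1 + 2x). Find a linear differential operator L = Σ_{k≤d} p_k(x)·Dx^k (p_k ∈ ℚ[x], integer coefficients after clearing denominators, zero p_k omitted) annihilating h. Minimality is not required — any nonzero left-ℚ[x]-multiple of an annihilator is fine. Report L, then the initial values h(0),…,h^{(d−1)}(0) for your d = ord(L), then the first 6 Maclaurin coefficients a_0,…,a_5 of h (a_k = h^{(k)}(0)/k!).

L = 64 + (4 + 24·x + 48·x^2 + 32·x^3)·Dx + (1 + 8·x + 24·x^2 + 32·x^3 + 16·x^4)·Dx^2  (order 2).
h: a_k = -3, 0, 96, -384, 640, 1024, …
ICs: h(0) = -3, h′(0) = 0.

f: a_k = -3, 0, 24, 0, -32, 0, …
Change of var in L_f (x↦r) gives L₀.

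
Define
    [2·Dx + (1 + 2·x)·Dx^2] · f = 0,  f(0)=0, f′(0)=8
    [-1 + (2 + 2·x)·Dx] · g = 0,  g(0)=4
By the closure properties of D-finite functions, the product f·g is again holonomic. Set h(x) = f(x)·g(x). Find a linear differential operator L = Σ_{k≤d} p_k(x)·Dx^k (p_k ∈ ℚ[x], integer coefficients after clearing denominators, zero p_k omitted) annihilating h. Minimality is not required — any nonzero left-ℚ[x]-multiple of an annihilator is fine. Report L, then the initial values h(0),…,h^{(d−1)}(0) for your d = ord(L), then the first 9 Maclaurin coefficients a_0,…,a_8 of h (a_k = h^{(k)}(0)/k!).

f: a_k = 0, 8, -8, 32/3, -16, 128/5, -128/3, 512/7, -128, …
g: a_k = 4, 2, -1/2, 1/4, -5/32, 7/64, -21/256, 33/512, -429/8192, …
h₀=f·g: eliminate ⇒ L₀, order ≤ 2·1.
L = (-1 + 2·x) + (4 + 4·x)·Dx + (4 + 16·x + 20·x^2 + 8·x^3)·Dx^2  (order 2).
h: a_k = 0, 32, -16, 68/3, -110/3, 3709/60, -4267/40, 209709/1120, -746239/2240, …
ICs: h(0) = 0, h′(0) = 32.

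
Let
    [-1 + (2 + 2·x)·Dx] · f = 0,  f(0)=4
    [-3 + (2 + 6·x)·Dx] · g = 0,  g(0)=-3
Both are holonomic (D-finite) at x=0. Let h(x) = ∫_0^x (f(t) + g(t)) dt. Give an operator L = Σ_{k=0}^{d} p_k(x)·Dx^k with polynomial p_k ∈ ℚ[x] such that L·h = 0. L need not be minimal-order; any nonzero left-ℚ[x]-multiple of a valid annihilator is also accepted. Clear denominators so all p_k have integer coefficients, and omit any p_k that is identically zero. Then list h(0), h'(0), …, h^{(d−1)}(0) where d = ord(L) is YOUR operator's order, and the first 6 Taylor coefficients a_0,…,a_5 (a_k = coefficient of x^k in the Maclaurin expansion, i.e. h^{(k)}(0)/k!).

f: a_k = 4, 2, -1/2, 1/4, -5/32, 7/64, …
g: a_k = -3, -9/2, 27/8, -81/16, 1215/128, -5103/256, …
Sum ⇒ L₀ = lclm(L_f,L_g) in ℚ(x)⟨Dx⟩.
h=∫h₀ ⇒ L = L₀·Dx.
L = -3·Dx + (8 + 12·x)·Dx^2 + (4 + 16·x + 12·x^2)·Dx^3  (order 3).
h: a_k = 0, 1, -5/4, 23/24, -77/64, 239/128, …
ICs: h(0) = 0, h′(0) = 1, h′′(0) = -5/2.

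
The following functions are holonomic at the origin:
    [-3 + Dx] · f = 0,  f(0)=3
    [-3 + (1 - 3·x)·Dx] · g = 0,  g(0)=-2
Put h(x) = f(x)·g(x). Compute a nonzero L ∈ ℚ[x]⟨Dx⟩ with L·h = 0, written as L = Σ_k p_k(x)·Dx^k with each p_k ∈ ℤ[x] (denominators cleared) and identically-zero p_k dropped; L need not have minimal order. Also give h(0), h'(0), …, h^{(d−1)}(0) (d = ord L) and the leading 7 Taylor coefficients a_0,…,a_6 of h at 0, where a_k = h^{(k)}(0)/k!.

L = (6 - 9·x) + (-1 + 3·x)·Dx  (order 1).
h: a_k = -6, -36, -135, -432, -5265/4, -39609/10, -475551/40, …
ICs: h(0) = -6.

f: a_k = 3, 9, 27/2, 27/2, 81/8, 243/40, 243/80, …
g: a_k = -2, -6, -18, -54, -162, -486, -1458, …
f·g: L₀ = L_f ⊗_s L_g, ord ≤ 1·1.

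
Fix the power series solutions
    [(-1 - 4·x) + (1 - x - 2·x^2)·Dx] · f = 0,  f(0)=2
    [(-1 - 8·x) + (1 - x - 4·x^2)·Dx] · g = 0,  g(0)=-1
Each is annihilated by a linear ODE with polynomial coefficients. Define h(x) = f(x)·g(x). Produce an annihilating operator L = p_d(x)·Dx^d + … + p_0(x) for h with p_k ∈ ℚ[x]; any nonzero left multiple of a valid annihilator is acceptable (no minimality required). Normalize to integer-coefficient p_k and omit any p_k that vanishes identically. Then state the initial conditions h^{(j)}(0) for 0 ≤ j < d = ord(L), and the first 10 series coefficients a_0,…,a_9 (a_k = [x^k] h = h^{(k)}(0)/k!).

L = (-2 - 10·x + 18·x^2 + 32·x^3) + (1 - 2·x - 5·x^2 + 6·x^3 + 8·x^4)·Dx  (order 1).
h: a_k = -2, -4, -18, -44, -138, -356, -994, -2588, -6906, -17940, …
ICs: h(0) = -2.

f: a_k = 2, 2, 6, 10, 22, 42, 86, 170, 342, 682, …
g: a_k = -1, -1, -5, -9, -29, -65, -181, -441, -1165, -2929, …
Sym-product of L_f,L_g gives L₀ (≤ ord 1).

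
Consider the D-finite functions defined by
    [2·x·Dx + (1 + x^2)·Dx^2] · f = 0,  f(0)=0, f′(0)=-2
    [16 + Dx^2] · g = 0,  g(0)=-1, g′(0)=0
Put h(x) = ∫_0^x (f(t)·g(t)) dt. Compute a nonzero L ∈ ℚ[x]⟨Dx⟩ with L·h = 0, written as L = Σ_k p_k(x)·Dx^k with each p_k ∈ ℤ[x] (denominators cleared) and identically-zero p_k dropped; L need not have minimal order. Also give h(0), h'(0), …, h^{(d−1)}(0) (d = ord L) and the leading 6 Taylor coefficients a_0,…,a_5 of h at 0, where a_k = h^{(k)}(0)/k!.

f: a_k = 0, -2, 0, 2/3, 0, -2/5, …
g: a_k = -1, 0, 8, 0, -32/3, 0, …
L₀ := L_f ⊗_s L_g (sym. prod.), ord ≤ 4.
h=∫₀ˣh₀: take L = L₀·Dx.
L = (5440 + 19136·x^2 + 25856·x^4 + 16384·x^6 + 4096·x^8)·Dx + (1152·x + 3200·x^3 + 3072·x^5 + 1024·x^7)·Dx^2 + (612 + 2252·x^2 + 3168·x^4 + 2048·x^6 + 512·x^8)·Dx^3 + (72·x + 200·x^3 + 192·x^5 + 64·x^7)·Dx^4 + (17 + 66·x^2 + 97·x^4 + 64·x^6 + 16·x^8)·Dx^5  (order 5).
h: a_k = 0, 0, 1, 0, -25/6, 0, …
ICs: h(0) = 0, h′(0) = 0, h′′(0) = 2, h′′′(0) = 0, h′′′′(0) = -100.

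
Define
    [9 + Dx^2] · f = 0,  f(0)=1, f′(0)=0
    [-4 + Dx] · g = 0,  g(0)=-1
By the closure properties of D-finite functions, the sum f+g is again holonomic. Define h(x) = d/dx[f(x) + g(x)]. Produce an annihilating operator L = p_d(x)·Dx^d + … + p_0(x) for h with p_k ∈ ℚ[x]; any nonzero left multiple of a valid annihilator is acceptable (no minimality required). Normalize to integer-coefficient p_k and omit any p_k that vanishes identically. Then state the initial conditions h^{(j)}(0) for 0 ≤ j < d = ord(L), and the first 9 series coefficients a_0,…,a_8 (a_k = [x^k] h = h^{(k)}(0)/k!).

f: a_k = 1, 0, -9/2, 0, 27/8, 0, -81/80, 0, 729/4480, …
g: a_k = -1, -4, -8, -32/3, -32/3, -128/15, -256/45, -1024/315, -512/315, …
f+g: L₀ = lclm(L_f,L_g), ord ≤ 2+1.
h=h₀': d/dx-closure on L₀ ⇒ L.
L = 36 - 9·Dx + 4·Dx^2 - Dx^3  (order 3).
h: a_k = -4, -25, -32, -175/6, -128/3, -965/24, -1024/45, -1685/144, -2048/315, …
ICs: h(0) = -4, h′(0) = -25, h′′(0) = -64.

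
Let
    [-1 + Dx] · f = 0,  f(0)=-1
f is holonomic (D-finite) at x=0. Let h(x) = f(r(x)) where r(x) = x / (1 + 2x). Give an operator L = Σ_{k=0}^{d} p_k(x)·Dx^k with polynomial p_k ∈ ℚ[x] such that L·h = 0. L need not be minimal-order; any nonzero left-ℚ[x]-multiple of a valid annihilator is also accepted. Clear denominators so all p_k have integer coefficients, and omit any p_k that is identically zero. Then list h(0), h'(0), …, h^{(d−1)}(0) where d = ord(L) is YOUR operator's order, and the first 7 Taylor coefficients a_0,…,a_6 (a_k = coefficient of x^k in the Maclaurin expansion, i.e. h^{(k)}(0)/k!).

f: a_k = -1, -1, -1/2, -1/6, -1/24, -1/120, -1/720, …
h₀=f(r): pull back L_f along r ⇒ L₀.
L = -1 + (1 + 4·x + 4·x^2)·Dx  (order 1).
h: a_k = -1, -1, 3/2, -13/6, 71/24, -147/40, 2699/720, …
ICs: h(0) = -1.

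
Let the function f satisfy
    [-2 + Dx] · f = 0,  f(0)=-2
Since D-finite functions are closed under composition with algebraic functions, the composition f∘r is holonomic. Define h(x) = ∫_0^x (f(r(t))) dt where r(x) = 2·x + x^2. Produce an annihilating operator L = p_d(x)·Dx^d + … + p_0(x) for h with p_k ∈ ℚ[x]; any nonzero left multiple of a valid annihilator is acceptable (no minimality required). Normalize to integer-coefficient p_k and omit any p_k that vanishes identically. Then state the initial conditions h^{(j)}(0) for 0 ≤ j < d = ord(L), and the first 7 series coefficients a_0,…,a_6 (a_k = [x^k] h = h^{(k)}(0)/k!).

f: a_k = -2, -4, -4, -8/3, -4/3, -8/15, -8/45, …
h₀=f(r): pull back L_f along r ⇒ L₀.
h=∫₀ˣh₀: take L = L₀·Dx.
L = (-4 - 4·x)·Dx + Dx^2  (order 2).
h: a_k = 0, -2, -4, -20/3, -28/3, -172/15, -568/45, …
ICs: h(0) = 0, h′(0) = -2.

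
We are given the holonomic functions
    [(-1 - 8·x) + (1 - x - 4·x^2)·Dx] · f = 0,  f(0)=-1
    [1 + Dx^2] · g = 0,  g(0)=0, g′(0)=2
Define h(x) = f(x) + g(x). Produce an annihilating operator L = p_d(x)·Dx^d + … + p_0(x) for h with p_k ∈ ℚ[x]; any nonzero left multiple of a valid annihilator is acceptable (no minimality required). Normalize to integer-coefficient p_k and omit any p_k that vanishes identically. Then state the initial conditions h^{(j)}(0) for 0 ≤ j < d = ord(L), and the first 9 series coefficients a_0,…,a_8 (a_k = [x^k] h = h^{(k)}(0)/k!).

L = (55 + 486·x + 553·x^2 + 1488·x^3 + 80·x^4 + 128·x^5) + (-11 - 11·x - 23·x^2 + 169·x^3 + 348·x^4 + 48·x^5 + 64·x^6)·Dx + (55 + 486·x + 553·x^2 + 1488·x^3 + 80·x^4 + 128·x^5)·Dx^2 + (-11 - 11·x - 23·x^2 + 169·x^3 + 348·x^4 + 48·x^5 + 64·x^6)·Dx^3  (order 3).
h: a_k = -1, 1, -5, -28/3, -29, -3899/60, -181, -1111321/2520, -1165, …
ICs: h(0) = -1, h′(0) = 1, h′′(0) = -10.

f: a_k = -1, -1, -5, -9, -29, -65, -181, -441, -1165, …
g: a_k = 0, 2, 0, -1/3, 0, 1/60, 0, -1/2520, 0, …
Weyl lclm of L_f,L_g ⇒ L₀ (ord ≤ 3).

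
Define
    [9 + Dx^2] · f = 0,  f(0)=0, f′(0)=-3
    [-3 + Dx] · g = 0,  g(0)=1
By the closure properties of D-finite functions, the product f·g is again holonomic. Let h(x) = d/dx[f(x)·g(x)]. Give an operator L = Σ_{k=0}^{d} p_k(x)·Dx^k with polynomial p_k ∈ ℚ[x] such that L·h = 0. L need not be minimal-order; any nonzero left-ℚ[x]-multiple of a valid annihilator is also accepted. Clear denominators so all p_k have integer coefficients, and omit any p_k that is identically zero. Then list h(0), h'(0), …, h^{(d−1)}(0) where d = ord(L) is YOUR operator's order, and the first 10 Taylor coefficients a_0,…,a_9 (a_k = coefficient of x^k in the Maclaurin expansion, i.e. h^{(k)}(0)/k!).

f: a_k = 0, -3, 0, 9/2, 0, -81/40, 0, 243/560, 0, -243/4480, …
g: a_k = 1, 3, 9/2, 9/2, 27/8, 81/40, 81/80, 243/560, 729/4480, 243/4480, …
L₀ := L_f ⊗_s L_g (sym. prod.), ord ≤ 2.
Differentiate: ansatz ord ≤ ord L₀ ⇒ L.
L = 18 - 6·Dx + Dx^2  (order 2).
h: a_k = -3, -18, -27, 0, 81/2, 243/5, 243/10, 0, -2187/280, -729/140, …
ICs: h(0) = -3, h′(0) = -18.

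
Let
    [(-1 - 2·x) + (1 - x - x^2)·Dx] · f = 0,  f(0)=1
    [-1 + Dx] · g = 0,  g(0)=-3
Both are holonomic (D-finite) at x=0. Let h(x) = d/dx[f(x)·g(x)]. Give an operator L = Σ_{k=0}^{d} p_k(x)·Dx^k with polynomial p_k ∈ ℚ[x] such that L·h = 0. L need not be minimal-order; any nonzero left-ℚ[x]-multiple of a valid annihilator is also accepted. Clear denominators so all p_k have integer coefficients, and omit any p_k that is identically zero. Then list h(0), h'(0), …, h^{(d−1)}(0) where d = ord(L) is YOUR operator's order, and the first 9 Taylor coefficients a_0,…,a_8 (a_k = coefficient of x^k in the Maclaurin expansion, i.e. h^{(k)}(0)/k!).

f: a_k = 1, 1, 2, 3, 5, 8, 13, 21, 34, …
g: a_k = -3, -3, -3/2, -1/2, -1/8, -1/40, -1/240, -1/1680, -1/13440, …
Product ⇒ symmetric product L₀, ord ≤ 1.
Differentiate: ansatz ord ≤ ord L₀ ⇒ L.
L = (7 + 6·x - x^2 - 2·x^3 + x^4) + (-2 + x + 4·x^2 - x^4)·Dx  (order 1).
h: a_k = -6, -21, -51, -221/2, -893/4, -17347/40, -98221/120, -2542969/1680, -2645039/960, …
ICs: h(0) = -6.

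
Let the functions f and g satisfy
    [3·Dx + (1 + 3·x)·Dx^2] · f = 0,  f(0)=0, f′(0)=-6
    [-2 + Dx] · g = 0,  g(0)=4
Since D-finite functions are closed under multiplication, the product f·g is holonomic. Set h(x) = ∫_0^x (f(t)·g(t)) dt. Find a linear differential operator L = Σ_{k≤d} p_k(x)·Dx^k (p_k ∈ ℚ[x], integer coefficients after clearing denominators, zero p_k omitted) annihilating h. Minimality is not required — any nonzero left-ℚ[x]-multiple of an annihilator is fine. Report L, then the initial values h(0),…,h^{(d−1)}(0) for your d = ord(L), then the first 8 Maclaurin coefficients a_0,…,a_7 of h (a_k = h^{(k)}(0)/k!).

L = (-2 + 12·x)·Dx + (-1 - 12·x)·Dx^2 + (1 + 3·x)·Dx^3  (order 3).
h: a_k = 0, 0, -12, -4, -12, 58/5, -442/15, 440/7, …
ICs: h(0) = 0, h′(0) = 0, h′′(0) = -24.

f: a_k = 0, -6, 9, -18, 81/2, -486/5, 243, -4374/7, …
g: a_k = 4, 8, 8, 16/3, 8/3, 16/15, 16/45, 32/315, …
L₀ := L_f ⊗_s L_g (sym. prod.), ord ≤ 2.
h=∫₀ˣh₀: take L = L₀·Dx.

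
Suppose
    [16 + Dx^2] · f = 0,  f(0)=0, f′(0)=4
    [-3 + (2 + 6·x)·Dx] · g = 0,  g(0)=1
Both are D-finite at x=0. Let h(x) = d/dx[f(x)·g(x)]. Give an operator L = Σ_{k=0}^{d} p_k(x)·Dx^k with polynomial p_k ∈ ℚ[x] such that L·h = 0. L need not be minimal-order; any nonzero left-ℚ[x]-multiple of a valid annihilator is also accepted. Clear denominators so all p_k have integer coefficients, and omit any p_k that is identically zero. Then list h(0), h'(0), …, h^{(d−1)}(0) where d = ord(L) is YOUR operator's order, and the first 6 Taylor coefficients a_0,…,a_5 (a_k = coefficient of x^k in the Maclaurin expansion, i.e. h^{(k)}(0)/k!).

L = (9613 + 83712·x + 273024·x^2 + 442368·x^3 + 331776·x^4) + (-444 - 5940·x - 20736·x^2 - 20736·x^3)·Dx + (364 + 3720·x + 14796·x^2 + 27648·x^3 + 20736·x^4)·Dx^2  (order 2).
h: a_k = 4, 12, -91/2, -37, 3781/96, 20523/160, …
ICs: h(0) = 4, h′(0) = 12.

f: a_k = 0, 4, 0, -32/3, 0, 128/15, …
g: a_k = 1, 3/2, -9/8, 27/16, -405/128, 1701/256, …
Product ⇒ symmetric product L₀, ord ≤ 2.
Differentiate: ansatz ord ≤ ord L₀ ⇒ L.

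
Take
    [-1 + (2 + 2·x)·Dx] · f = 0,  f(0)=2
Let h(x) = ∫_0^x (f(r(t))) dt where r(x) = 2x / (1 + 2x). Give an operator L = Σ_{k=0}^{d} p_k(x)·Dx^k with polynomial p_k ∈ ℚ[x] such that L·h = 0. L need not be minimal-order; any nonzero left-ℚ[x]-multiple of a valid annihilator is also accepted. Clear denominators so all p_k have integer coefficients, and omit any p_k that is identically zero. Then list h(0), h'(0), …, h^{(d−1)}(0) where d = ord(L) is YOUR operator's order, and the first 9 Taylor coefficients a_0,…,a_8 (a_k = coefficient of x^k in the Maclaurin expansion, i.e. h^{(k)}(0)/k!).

f: a_k = 2, 1, -1/4, 1/8, -5/64, 7/128, -21/512, 33/1024, -429/16384, …
L₀ from L_f via x↦r, Dx↦r'^{-1}Dx.
h=∫₀ˣh₀: take L = L₀·Dx.
L = -Dx + (1 + 6·x + 8·x^2)·Dx^2  (order 2).
h: a_k = 0, 2, 1, -5/3, 13/4, -141/20, 133/8, -2353/56, 7205/64, …
ICs: h(0) = 0, h′(0) = 2.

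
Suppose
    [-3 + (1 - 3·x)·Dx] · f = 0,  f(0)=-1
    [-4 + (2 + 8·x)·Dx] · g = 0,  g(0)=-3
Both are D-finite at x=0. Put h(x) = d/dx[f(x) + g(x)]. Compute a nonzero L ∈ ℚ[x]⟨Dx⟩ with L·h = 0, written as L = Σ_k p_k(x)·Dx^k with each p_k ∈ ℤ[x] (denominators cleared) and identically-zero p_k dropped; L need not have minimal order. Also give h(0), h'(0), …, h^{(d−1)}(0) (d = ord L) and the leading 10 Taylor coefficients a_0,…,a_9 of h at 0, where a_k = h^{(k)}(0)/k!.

f: a_k = -1, -3, -9, -27, -81, -243, -729, -2187, -6561, -19683, …
g: a_k = -3, -6, 6, -12, 30, -84, 252, -792, 2574, -8580, …
h₀=f+g: left-lcm gives L₀, ord ≤ 2.
h₀' ⇒ L via d/dx closure of L₀.
L = (-90 - 108·x) + (-21 - 252·x - 378·x^2)·Dx + (4 + 13·x - 39·x^2 - 108·x^3)·Dx^2  (order 2).
h: a_k = -9, -6, -117, -204, -1635, -2862, -20853, -31896, -254367, -298770, …
ICs: h(0) = -9, h′(0) = -6.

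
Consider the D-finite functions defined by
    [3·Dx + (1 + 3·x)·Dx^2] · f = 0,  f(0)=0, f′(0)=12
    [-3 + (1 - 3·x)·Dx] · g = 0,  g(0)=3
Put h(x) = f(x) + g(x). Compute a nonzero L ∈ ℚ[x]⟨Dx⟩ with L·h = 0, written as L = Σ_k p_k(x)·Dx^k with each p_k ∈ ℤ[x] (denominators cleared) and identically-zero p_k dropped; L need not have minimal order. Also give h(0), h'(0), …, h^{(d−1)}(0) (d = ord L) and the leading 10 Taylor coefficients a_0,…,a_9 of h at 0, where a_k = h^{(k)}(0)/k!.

L = (-30 - 18·x)·Dx + (-4 - 48·x - 36·x^2)·Dx^2 + (1 + x - 9·x^2 - 9·x^3)·Dx^3  (order 3).
h: a_k = 3, 21, 9, 117, 162, 4617/5, 1701, 54675/7, 32805/2, 67797, …
ICs: h(0) = 3, h′(0) = 21, h′′(0) = 18.

f: a_k = 0, 12, -18, 36, -81, 972/5, -486, 8748/7, -6561/2, 8748, …
g: a_k = 3, 9, 27, 81, 243, 729, 2187, 6561, 19683, 59049, …
L₀ := lclm(L_f,L_g); ord L₀ ≤ 2+1.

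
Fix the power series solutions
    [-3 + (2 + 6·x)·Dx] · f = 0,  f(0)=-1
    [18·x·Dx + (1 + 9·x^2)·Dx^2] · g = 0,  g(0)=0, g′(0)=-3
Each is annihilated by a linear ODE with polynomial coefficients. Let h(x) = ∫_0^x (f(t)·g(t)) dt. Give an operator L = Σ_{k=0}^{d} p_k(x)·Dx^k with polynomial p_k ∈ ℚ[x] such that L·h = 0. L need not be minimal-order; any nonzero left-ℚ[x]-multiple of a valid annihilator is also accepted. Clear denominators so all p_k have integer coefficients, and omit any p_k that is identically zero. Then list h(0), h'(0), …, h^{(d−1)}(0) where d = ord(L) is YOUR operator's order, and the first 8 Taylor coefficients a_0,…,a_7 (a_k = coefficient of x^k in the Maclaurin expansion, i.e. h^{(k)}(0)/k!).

L = (27 - 108·x - 81·x^2)·Dx + (-12 + 36·x + 324·x^2 + 324·x^3)·Dx^2 + (4 + 24·x + 72·x^2 + 216·x^3 + 324·x^4)·Dx^3  (order 3).
h: a_k = 0, 0, 3/2, 3/2, -99/32, -27/16, 10503/1280, 99387/8960, …
ICs: h(0) = 0, h′(0) = 0, h′′(0) = 3.

f: a_k = -1, -3/2, 9/8, -27/16, 405/128, -1701/256, 15309/1024, -72171/2048, …
g: a_k = 0, -3, 0, 9, 0, -243/5, 0, 2187/7, …
h₀=f·g: eliminate ⇒ L₀, order ≤ 1·2.
h=∫₀ˣh₀: take L = L₀·Dx.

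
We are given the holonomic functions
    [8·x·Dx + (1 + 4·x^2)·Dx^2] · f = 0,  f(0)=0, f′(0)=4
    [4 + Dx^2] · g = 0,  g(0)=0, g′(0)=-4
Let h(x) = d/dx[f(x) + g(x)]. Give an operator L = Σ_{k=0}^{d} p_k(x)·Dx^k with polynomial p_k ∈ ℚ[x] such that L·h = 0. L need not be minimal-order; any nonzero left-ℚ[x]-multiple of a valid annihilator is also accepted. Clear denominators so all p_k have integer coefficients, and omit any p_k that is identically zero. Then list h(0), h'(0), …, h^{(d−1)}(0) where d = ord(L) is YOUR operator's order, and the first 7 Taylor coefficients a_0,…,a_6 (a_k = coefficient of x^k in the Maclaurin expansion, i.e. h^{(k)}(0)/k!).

L = (-352·x + 1792·x^3 + 512·x^5) + (-4 + 112·x^2 + 576·x^4 + 256·x^6)·Dx + (-88·x + 448·x^3 + 128·x^5)·Dx^2 + (-1 + 28·x^2 + 144·x^4 + 64·x^6)·Dx^3  (order 3).
h: a_k = 0, 0, -8, 0, 184/3, 0, -11504/45, …
ICs: h(0) = 0, h′(0) = 0, h′′(0) = -16.

f: a_k = 0, 4, 0, -16/3, 0, 64/5, 0, …
g: a_k = 0, -4, 0, 8/3, 0, -8/15, 0, …
L₀ := lclm(L_f,L_g); ord L₀ ≤ 2+2.
Derive L from L₀ (diff closure).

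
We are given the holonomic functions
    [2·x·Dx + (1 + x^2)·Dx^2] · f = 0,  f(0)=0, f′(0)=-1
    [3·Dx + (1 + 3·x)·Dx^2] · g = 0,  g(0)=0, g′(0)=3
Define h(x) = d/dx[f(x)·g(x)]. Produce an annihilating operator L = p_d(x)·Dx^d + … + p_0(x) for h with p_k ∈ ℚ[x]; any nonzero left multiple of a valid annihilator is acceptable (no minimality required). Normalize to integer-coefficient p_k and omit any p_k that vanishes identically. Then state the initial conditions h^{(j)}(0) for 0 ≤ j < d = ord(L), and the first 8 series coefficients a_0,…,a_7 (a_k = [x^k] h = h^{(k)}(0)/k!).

f: a_k = 0, -1, 0, 1/3, 0, -1/5, 0, 1/7, …
g: a_k = 0, 3, -9/2, 9, -81/4, 243/5, -243/2, 2187/7, …
f·g: L₀ = L_f ⊗_s L_g, ord ≤ 2·2.
Differentiate: ansatz ord ≤ ord L₀ ⇒ L.
L = (264 + 1260·x + 1008·x^2 + 3420·x^3 + 3240·x^4 + 4212·x^5 + 324·x^7) + (178 + 660·x + 3828·x^2 + 7308·x^3 + 12960·x^4 + 10044·x^5 + 11340·x^6 + 324·x^7 + 1134·x^8)·Dx + (132 + 608·x + 1728·x^2 + 4568·x^3 + 6456·x^4 + 8856·x^5 + 5184·x^6 + 5544·x^7 + 324·x^8 + 648·x^9)·Dx^2 + (13 + 102·x + 341·x^2 + 744·x^3 + 1138·x^4 + 1236·x^5 + 1386·x^6 + 648·x^7 + 657·x^8 + 54·x^9 + 81·x^10)·Dx^3  (order 3).
h: a_k = 0, -6, 27/2, -32, 375/4, -1386/5, 16191/20, -11904/5, …
ICs: h(0) = 0, h′(0) = -6, h′′(0) = 27.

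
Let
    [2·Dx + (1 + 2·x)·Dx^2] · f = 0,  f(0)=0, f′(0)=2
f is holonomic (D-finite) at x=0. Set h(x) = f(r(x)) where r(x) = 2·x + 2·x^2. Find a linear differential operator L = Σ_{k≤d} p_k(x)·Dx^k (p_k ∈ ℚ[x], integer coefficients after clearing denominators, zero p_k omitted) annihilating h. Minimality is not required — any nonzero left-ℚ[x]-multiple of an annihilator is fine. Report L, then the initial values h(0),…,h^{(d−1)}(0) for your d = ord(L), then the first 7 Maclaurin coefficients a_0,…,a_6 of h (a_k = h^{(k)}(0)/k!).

L = 2·Dx + (1 + 2·x)·Dx^2  (order 2).
h: a_k = 0, 4, -4, 16/3, -8, 64/5, -64/3, …
ICs: h(0) = 0, h′(0) = 4.

f: a_k = 0, 2, -2, 8/3, -4, 32/5, -32/3, …
h₀=f(r): pull back L_f along r ⇒ L₀.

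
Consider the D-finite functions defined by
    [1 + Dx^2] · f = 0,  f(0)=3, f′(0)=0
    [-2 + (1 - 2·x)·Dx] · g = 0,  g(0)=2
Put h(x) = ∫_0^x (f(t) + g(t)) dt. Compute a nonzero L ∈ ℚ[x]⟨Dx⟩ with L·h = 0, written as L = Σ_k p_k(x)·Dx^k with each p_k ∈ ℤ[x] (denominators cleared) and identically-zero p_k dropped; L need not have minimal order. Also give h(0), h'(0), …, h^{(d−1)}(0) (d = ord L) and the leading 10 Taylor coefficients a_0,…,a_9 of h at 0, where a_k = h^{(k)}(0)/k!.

f: a_k = 3, 0, -3/2, 0, 1/8, 0, -1/240, 0, 1/13440, 0, …
g: a_k = 2, 4, 8, 16, 32, 64, 128, 256, 512, 1024, …
h₀=f+g: left-lcm gives L₀, ord ≤ 3.
h=∫₀ˣh₀: take L = L₀·Dx.
L = (-50 + 8·x - 8·x^2)·Dx + (9 - 22·x + 12·x^2 - 8·x^3)·Dx^2 + (-50 + 8·x - 8·x^2)·Dx^3 + (9 - 22·x + 12·x^2 - 8·x^3)·Dx^4  (order 4).
h: a_k = 0, 5, 2, 13/6, 4, 257/40, 32/3, 30719/1680, 32, 6881281/120960, …
ICs: h(0) = 0, h′(0) = 5, h′′(0) = 4, h′′′(0) = 13.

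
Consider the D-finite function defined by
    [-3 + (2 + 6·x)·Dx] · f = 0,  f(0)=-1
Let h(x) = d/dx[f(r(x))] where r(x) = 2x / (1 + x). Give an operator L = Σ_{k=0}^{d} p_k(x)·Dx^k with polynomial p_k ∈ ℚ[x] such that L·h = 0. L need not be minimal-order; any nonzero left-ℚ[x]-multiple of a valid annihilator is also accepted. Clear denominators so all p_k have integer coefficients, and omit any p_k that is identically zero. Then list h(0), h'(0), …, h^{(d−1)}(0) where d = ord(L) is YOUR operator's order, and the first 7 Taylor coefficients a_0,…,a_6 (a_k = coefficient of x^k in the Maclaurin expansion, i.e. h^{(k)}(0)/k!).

f: a_k = -1, -3/2, 9/8, -27/16, 405/128, -1701/256, 15309/1024, …
Change of var in L_f (x↦r) gives L₀.
Derive L from L₀ (diff closure).
L = (-5 - 14·x) + (-1 - 8·x - 7·x^2)·Dx  (order 1).
h: a_k = -3, 15, -153/2, 861/2, -20685/8, 128961/8, -1644825/16, …
ICs: h(0) = -3.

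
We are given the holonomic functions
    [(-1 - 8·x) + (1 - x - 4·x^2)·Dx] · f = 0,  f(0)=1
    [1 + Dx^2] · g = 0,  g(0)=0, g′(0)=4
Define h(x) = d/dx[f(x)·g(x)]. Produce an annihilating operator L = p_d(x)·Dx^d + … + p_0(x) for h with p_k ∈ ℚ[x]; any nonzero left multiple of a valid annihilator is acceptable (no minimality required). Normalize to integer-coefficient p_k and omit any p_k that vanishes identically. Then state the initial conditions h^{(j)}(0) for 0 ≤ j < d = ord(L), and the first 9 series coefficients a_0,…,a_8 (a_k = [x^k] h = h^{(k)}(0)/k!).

L = (159 - 2·x - 7·x^2 + 8·x^3 + 16·x^4) + (22 + 178·x + 24·x^2 + 64·x^3)·Dx + (-7 + 6·x + 25·x^2 + 8·x^3 + 16·x^4)·Dx^2  (order 2).
h: a_k = 4, 8, 58, 424/3, 1127/2, 7621/5, 888089/180, 4336834/315, 411895657/10080, …
ICs: h(0) = 4, h′(0) = 8.

f: a_k = 1, 1, 5, 9, 29, 65, 181, 441, 1165, …
g: a_k = 0, 4, 0, -2/3, 0, 1/30, 0, -1/1260, 0, …
Product ⇒ symmetric product L₀, ord ≤ 2.
h=h₀': d/dx-closure on L₀ ⇒ L.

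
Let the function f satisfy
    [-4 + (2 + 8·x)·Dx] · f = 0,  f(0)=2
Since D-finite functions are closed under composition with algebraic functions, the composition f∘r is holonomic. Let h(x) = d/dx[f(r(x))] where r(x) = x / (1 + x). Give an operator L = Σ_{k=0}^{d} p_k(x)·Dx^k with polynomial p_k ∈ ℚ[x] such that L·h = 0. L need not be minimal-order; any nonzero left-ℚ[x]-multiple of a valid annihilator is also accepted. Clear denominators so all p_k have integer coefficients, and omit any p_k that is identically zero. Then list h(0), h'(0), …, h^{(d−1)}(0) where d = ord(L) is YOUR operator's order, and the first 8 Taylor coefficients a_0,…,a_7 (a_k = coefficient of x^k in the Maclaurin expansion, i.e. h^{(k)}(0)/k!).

f: a_k = 2, 4, -4, 8, -20, 56, -168, 528, …
L₀ from L_f via x↦r, Dx↦r'^{-1}Dx.
Differentiate: ansatz ord ≤ ord L₀ ⇒ L.
L = (-4 - 10·x) + (-1 - 6·x - 5·x^2)·Dx  (order 1).
h: a_k = 4, -16, 60, -240, 1020, -4512, 20468, -94400, …
ICs: h(0) = 4.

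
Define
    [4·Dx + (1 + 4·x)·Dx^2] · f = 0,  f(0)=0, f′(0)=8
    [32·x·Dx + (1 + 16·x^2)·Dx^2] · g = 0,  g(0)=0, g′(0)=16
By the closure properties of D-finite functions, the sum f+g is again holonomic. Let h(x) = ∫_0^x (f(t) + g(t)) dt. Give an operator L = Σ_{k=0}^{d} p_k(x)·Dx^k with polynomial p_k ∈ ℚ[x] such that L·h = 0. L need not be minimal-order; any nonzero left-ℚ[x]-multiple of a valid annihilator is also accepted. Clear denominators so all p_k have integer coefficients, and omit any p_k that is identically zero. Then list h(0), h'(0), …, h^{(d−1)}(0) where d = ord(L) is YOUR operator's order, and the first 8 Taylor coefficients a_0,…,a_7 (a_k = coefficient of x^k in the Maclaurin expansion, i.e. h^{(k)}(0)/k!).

f: a_k = 0, 8, -16, 128/3, -128, 2048/5, -4096/3, 32768/7, …
g: a_k = 0, 16, 0, -256/3, 0, 4096/5, 0, -65536/7, …
Sum ⇒ L₀ = lclm(L_f,L_g) in ℚ(x)⟨Dx⟩.
h=∫h₀ ⇒ L = L₀·Dx.
L = (-32 - 384·x + 1536·x^2 + 2048·x^3)·Dx^2 + (-16 - 64·x + 3072·x^3 + 4096·x^4)·Dx^3 + (-1 + 4·x + 32·x^2 + 128·x^3 + 768·x^4 + 1024·x^5)·Dx^4  (order 4).
h: a_k = 0, 0, 12, -16/3, -32/3, -128/5, 1024/5, -4096/21, …
ICs: h(0) = 0, h′(0) = 0, h′′(0) = 24, h′′′(0) = -32.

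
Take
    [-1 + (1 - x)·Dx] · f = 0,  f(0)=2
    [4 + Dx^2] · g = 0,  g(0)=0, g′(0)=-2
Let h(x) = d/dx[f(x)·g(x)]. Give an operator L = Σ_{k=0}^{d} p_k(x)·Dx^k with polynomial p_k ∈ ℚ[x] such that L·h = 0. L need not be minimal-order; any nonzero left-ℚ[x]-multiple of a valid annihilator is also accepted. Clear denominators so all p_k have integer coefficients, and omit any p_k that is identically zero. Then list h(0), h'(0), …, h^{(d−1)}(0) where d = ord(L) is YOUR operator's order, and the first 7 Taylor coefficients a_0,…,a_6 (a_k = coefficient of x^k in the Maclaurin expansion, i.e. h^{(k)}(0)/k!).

L = (2 - 8·x + 4·x^2) + (-2 + 2·x)·Dx + (1 - 2·x + x^2)·Dx^2  (order 2).
h: a_k = -4, -8, -4, -16/3, -28/3, -56/5, -572/45, …
ICs: h(0) = -4, h′(0) = -8.

f: a_k = 2, 2, 2, 2, 2, 2, 2, …
g: a_k = 0, -2, 0, 4/3, 0, -4/15, 0, …
Sym-product of L_f,L_g gives L₀ (≤ ord 2).
Differentiate: ansatz ord ≤ ord L₀ ⇒ L.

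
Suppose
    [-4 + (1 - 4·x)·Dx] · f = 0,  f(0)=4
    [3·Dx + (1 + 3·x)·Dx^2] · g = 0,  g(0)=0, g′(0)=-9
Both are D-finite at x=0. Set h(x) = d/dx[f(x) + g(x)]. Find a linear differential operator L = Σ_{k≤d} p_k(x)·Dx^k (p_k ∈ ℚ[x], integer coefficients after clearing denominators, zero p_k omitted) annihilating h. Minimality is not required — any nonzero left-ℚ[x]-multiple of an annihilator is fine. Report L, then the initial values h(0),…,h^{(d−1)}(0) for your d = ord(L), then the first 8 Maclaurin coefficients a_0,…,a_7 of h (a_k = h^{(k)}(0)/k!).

f: a_k = 4, 16, 64, 256, 1024, 4096, 16384, 65536, …
g: a_k = 0, -9, 27/2, -27, 243/4, -729/5, 729/2, -6561/7, …
f+g: L₀ = lclm(L_f,L_g), ord ≤ 1+2.
Differentiate: ansatz ord ≤ ord L₀ ⇒ L.
L = (432 + 288·x) + (78 + 720·x + 576·x^2)·Dx + (-11 - x + 144·x^2 + 144·x^3)·Dx^2  (order 2).
h: a_k = 7, 155, 687, 4339, 19751, 100491, 452191, 2116835, …
ICs: h(0) = 7, h′(0) = 155.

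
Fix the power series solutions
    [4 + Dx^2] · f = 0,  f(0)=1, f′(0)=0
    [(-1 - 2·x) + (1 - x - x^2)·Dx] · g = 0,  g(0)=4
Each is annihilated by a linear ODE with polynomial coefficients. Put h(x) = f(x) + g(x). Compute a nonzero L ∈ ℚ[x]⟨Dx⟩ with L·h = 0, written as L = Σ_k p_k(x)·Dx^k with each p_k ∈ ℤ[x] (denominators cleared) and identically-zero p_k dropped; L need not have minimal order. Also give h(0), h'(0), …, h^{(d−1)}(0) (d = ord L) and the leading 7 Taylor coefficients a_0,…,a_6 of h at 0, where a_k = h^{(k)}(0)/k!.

L = (-44 - 96·x - 32·x^2 - 48·x^3 - 40·x^4 - 16·x^5) + (16 - 20·x - 8·x^2 + 16·x^3 - 12·x^4 - 24·x^5 - 8·x^6)·Dx + (-11 - 24·x - 8·x^2 - 12·x^3 - 10·x^4 - 4·x^5)·Dx^2 + (4 - 5·x - 2·x^2 + 4·x^3 - 3·x^4 - 6·x^5 - 2·x^6)·Dx^3  (order 3).
h: a_k = 5, 4, 6, 12, 62/3, 32, 2336/45, …
ICs: h(0) = 5, h′(0) = 4, h′′(0) = 12.

f: a_k = 1, 0, -2, 0, 2/3, 0, -4/45, …
g: a_k = 4, 4, 8, 12, 20, 32, 52, …
f+g: L₀ = lclm(L_f,L_g), ord ≤ 2+1.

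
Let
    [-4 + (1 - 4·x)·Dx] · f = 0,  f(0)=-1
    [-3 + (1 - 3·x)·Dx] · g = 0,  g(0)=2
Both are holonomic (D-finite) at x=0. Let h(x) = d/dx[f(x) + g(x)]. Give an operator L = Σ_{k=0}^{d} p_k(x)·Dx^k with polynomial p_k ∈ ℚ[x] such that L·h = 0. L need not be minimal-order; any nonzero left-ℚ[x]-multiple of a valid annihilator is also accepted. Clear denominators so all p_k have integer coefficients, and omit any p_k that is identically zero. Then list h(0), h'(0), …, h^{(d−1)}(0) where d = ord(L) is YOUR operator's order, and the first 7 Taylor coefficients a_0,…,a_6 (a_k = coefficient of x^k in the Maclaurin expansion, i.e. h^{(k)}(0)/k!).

L = 72 + (-21 + 72·x)·Dx + (1 - 7·x + 12·x^2)·Dx^2  (order 2).
h: a_k = 2, 4, -30, -376, -2690, -15828, -84070, …
ICs: h(0) = 2, h′(0) = 4.

f: a_k = -1, -4, -16, -64, -256, -1024, -4096, …
g: a_k = 2, 6, 18, 54, 162, 486, 1458, …
L₀ := lclm(L_f,L_g); ord L₀ ≤ 1+1.
h₀' ⇒ L via d/dx closure of L₀.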